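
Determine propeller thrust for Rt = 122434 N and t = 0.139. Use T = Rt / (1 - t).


Formula: T = Rt / (1 - t)
Step 1 — (1 - t) = 1 - 0.139 = 0.861
Step 2 — T = 122434 / 0.861 ≈ 142200 N (5 s.f.)

142200 N


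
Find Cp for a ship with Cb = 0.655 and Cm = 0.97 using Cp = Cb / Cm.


Formula: Cp = Cb / Cm
Substituting: Cp = 0.655 / 0.97
Result: Cp ≈ 0.67526 (5 s.f.)

0.67526


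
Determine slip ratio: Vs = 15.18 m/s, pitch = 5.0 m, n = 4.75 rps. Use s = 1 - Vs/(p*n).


Formula: s = 1 - Vs / (p * n)
Step 1 — p * n = 5.0 * 4.75 = 23.75
Step 2 — Vs / (p*n) = 15.18 / 23.75 = 0.639158 (6 d.p.)
Step 3 — s = 1 - 0.639158 = 0.360842

0.360842


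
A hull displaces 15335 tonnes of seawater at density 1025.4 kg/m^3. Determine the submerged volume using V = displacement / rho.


Formula: V = mass / rho
Step 1 — convert tonnes to kg: 15335 t * 1000 = 15335000 kg
Step 2 — V = 15335000 / 1025.4 ≈ 14955 m^3 (5 s.f.)

14955 m^3


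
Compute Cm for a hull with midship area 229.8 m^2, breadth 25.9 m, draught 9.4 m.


Formula: Cm = Am / (B * T)
Step 1 — B * T = 25.9 * 9.4 = 243.46 m^2
Step 2 — Cm = 229.8 / 243.46 ≈ 0.94389 (5 s.f.)

0.94389


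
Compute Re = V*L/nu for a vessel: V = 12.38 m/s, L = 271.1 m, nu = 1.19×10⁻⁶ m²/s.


Formula: Re = V * L / nu
Step 1 — V * L = 12.38 * 271.1 = 3356.218 m^2/s
Step 2 — Re = 3356.218 / 1.19e-6 = 2.82e+09

2.82e+09


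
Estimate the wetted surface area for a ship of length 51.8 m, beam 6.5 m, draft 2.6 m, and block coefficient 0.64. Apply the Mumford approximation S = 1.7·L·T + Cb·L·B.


Formula: S = 1.7*L*T + V/T with V = Cb*L*B*T, i.e. S = L * (1.7*T + Cb*B)
Step 1 — 1.7*T = 1.7 * 2.6 = 4.42 m
Step 2 — Cb*B = 0.64 * 6.5 = 4.16 m
Step 3 — 1.7*T + Cb*B = 4.42 + 4.16 = 8.58 m
Step 4 — S = 51.8 * 8.58 ≈ 444.44 m^2 (5 s.f.)

444.44 m^2


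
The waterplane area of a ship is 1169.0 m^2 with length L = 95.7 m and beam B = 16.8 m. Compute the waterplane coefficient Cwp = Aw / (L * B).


Formula: Cwp = Aw / (L * B)
Step 1 — L * B = 95.7 * 16.8 = 1607.76 m^2
Step 2 — Cwp = 1169.0 / 1607.76 ≈ 0.72710 (5 s.f.)

0.72710


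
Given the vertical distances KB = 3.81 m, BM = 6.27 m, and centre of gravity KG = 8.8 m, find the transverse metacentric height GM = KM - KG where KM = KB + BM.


Formula: GM = KB + BM - KG
Step 1 — KM = KB + BM = 3.81 + 6.27 = 10.08 m
Step 2 — GM = KM - KG = 10.08 - 8.8 = 1.28 m

1.28 m


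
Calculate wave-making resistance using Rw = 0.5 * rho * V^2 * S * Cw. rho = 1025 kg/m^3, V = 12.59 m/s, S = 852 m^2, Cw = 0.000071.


Formula: Rw = 0.5 * rho * V^2 * S * Cw
Step 1 — V^2 = 12.59^2 = 158.5081
Step 2 — 0.5 * rho * V^2 = 0.5 * 1025 * 158.5081 = 81235.40125
Step 3 — Rw = 81235.40125 * 852 * 0.000071 ≈ 4914.1 N (5 s.f.)

4914.1 N


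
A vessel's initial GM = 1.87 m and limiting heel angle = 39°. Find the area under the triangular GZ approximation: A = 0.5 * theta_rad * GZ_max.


Formula: GZ_max = GM * sin(theta); Area = 0.5 * theta_rad * GZ_max
Step 1 — GZ_max = 1.87 * sin(39°) = 1.87 * 0.62932 = 1.176828 m
Step 2 — theta_rad = 39 * pi/180 = 0.680678 rad
Step 3 — Area = 0.5 * 0.680678 * 1.176828 ≈ 0.40052 m·rad (5 s.f.)

0.40052 m·rad


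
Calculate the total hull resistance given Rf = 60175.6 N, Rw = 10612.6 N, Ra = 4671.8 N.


Formula: Rt = Rf + Rw + Ra
Substituting: Rt = 60175.6 + 10612.6 + 4671.8
Result: Rt = 75460.0 N

75460.0 N


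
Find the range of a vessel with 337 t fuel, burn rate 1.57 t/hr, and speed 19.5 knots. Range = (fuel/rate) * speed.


Formula: endurance = fuel / rate; range = endurance * speed
Step 1 — endurance = 337 / 1.57 = 214.6497 hours
Step 2 — range = 214.6497 * 19.5 ≈ 4185.7 nautical miles (5 s.f.)

4185.7 NM


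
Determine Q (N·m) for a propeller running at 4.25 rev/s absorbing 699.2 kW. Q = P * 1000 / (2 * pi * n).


Formula: Q = P_W / (2 * pi * n)
Step 1 — P_W = 699.2 kW * 1000 = 699200.0 W
Step 2 — 2 * pi * n = 2 * pi * 4.25 = 26.703538
Step 3 — Q = 699200.0 / 26.703538 ≈ 26184 N·m (5 s.f.)

26184 N·m


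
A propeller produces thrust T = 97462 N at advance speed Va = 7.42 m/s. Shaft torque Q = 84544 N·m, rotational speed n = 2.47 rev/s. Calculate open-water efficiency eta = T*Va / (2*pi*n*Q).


Formula: eta = T * Va / (2 * pi * n * Q)
Step 1 — numerator = T * Va = 97462 * 7.42 = 723168.04
Step 2 — 2 * pi * n = 2 * pi * 2.47 = 15.519468
Step 3 — denominator = 15.519468 * 84544 = 1312077.9
Step 4 — eta = 723168.04 / 1312077.9 ≈ 0.55116 (5 s.f.)

0.55116


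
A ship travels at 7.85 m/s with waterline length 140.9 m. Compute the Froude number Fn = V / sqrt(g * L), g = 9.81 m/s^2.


Formula: Fn = V / sqrt(g * L)
Step 1 — g * L = 9.81 * 140.9 = 1382.229
Step 2 — sqrt(g * L) = sqrt(1382.229) = 37.17834
Step 3 — Fn = 7.85 / 37.17834 ≈ 0.21114 (5 s.f.)

0.21114


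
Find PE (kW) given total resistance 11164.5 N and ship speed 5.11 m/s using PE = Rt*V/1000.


Formula: PE = Rt * V / 1000 (kW)
Step 1 — PE (W) = 11164.5 * 5.11 = 57050.595 W
Step 2 — PE (kW) = 57050.595 / 1000 ≈ 57.051 kW (5 s.f.)

57.051 kW


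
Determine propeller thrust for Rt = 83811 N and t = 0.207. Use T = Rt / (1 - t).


Formula: T = Rt / (1 - t)
Step 1 — (1 - t) = 1 - 0.207 = 0.793
Step 2 — T = 83811 / 0.793 ≈ 105690 N (5 s.f.)

105690 N


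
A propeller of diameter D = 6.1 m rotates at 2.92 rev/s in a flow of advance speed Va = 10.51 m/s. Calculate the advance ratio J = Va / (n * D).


Formula: J = Va / (n * D)
Step 1 — n * D = 2.92 * 6.1 = 17.812
Step 2 — J = 10.51 / 17.812 ≈ 0.59005 (5 s.f.)

0.59005


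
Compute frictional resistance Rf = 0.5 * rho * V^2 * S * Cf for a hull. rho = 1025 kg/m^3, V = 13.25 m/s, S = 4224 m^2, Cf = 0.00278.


Formula: Rf = 0.5 * rho * V^2 * S * Cf
Step 1 — V^2 = 13.25^2 = 175.5625
Step 2 — 0.5 * rho * V^2 = 0.5 * 1025 * 175.5625 = 89975.78125
Step 3 — Rf = 89975.78125 * 4224 * 0.00278 ≈ 1056600 N (5 s.f.)

1056600 N


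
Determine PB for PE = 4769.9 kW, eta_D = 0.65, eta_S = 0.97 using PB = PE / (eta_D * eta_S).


Formula: PB = PE / (eta_D * eta_S)
Step 1 — combined efficiency = eta_D * eta_S = 0.65 * 0.97 = 0.6305
Step 2 — PB = 4769.9 / 0.6305 ≈ 7565.3 kW (5 s.f.)

7565.3 kW


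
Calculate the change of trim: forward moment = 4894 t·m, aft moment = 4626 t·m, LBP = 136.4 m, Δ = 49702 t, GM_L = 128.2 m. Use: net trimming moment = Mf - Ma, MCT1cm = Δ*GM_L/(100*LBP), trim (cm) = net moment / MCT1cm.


Formula: net trimming moment = Mf - Ma; MCT1cm = Δ*GM_L/(100*LBP); trim = net moment / MCT1cm
Step 1 — net trimming moment = 4894 - 4626 = 268 t·m
Step 2 — MCT1cm = 49702 * 128.2 / (100 * 136.4) = 467.1405 t·m/cm
Step 3 — trim = 268 / 467.1405 ≈ 0.57370 cm (5 s.f.)

0.57370 cm


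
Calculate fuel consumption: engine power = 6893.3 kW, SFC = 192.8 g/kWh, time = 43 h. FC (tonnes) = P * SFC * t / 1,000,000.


Formula: FC (tonnes) = P * SFC * t / 1,000,000
Step 1 — P * SFC * t = 6893.3 * 192.8 * 43 = 57148214.32 g
Step 2 — FC (tonnes) = 57148214.32 / 1,000,000 ≈ 57.148 tonnes (5 s.f.)

57.148 tonnes


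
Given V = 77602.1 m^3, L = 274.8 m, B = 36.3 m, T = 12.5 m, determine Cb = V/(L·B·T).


Formula: Cb = V / (L * B * T)
Step 1 — L * B * T = 274.8 * 36.3 * 12.5 = 124690.5 m^3
Step 2 — Cb = 77602.1 / 124690.5 ≈ 0.62236 (5 s.f.)

0.62236


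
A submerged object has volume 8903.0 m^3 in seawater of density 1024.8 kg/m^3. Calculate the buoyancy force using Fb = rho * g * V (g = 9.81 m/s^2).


Formula: Fb = rho * g * V
Substituting: Fb = 1024.8 * 9.81 * 8903.0
Intermediate: 1024.8 * 9.81 = 10053.288
Result: Fb = 10053.288 * 8903.0 ≈ 89504000 N (5 s.f.)

89504000 N


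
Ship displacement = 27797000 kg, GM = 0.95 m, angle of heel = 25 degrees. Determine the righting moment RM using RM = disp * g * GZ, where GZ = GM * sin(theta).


Formula: GZ = GM * sin(theta); RM = disp * g * GZ
Step 1 — GZ = 0.95 * sin(25°) = 0.95 * 0.422618 = 0.401487 m
Step 2 — RM = 27797000 * 9.81 * 0.401487 ≈ 109480000 N·m (5 s.f.)

109480000 N·m


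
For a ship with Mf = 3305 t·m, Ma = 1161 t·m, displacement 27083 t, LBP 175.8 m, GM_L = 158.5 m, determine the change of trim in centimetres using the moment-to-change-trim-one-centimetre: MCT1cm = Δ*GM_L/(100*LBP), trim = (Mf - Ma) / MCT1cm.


Formula: net trimming moment = Mf - Ma; MCT1cm = Δ*GM_L/(100*LBP); trim = net moment / MCT1cm
Step 1 — net trimming moment = 3305 - 1161 = 2144 t·m
Step 2 — MCT1cm = 27083 * 158.5 / (100 * 175.8) = 244.1784 t·m/cm
Step 3 — trim = 2144 / 244.1784 ≈ 8.7805 cm (5 s.f.)

8.7805 cm


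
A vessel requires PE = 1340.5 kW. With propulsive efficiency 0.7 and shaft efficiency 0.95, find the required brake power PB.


Formula: PB = PE / (eta_D * eta_S)
Step 1 — combined efficiency = eta_D * eta_S = 0.7 * 0.95 = 0.665
Step 2 — PB = 1340.5 / 0.665 ≈ 2015.8 kW (5 s.f.)

2015.8 kW


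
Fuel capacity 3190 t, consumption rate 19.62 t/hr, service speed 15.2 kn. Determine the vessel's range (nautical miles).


Formula: endurance = fuel / rate; range = endurance * speed
Step 1 — endurance = 3190 / 19.62 = 162.5892 hours
Step 2 — range = 162.5892 * 15.2 ≈ 2471.4 nautical miles (5 s.f.)

2471.4 NM


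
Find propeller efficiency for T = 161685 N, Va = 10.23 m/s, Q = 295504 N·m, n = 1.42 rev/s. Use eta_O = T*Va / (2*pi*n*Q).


Formula: eta = T * Va / (2 * pi * n * Q)
Step 1 — numerator = T * Va = 161685 * 10.23 = 1654037.55
Step 2 — 2 * pi * n = 2 * pi * 1.42 = 8.922123
Step 3 — denominator = 8.922123 * 295504 = 2636523.03
Step 4 — eta = 1654037.55 / 2636523.03 ≈ 0.62736 (5 s.f.)

0.62736


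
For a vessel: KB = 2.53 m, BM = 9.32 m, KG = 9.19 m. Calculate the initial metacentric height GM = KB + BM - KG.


Formula: GM = KB + BM - KG
Step 1 — KM = KB + BM = 2.53 + 9.32 = 11.85 m
Step 2 — GM = KM - KG = 11.85 - 9.19 = 2.66 m

2.66 m


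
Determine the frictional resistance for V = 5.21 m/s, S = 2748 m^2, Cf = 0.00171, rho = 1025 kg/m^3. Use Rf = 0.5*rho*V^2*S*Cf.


Formula: Rf = 0.5 * rho * V^2 * S * Cf
Step 1 — V^2 = 5.21^2 = 27.1441
Step 2 — 0.5 * rho * V^2 = 0.5 * 1025 * 27.1441 = 13911.35125
Step 3 — Rf = 13911.35125 * 2748 * 0.00171 ≈ 65371 N (5 s.f.)

65371 N


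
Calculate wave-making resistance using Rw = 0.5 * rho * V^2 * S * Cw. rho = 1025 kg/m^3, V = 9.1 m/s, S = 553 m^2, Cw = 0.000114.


Formula: Rw = 0.5 * rho * V^2 * S * Cw
Step 1 — V^2 = 9.1^2 = 82.81
Step 2 — 0.5 * rho * V^2 = 0.5 * 1025 * 82.81 = 42440.125
Step 3 — Rw = 42440.125 * 553 * 0.000114 ≈ 2675.5 N (5 s.f.)

2675.5 N


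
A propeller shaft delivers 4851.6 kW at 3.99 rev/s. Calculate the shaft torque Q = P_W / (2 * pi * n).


Formula: Q = P_W / (2 * pi * n)
Step 1 — P_W = 4851.6 kW * 1000 = 4851600.0 W
Step 2 — 2 * pi * n = 2 * pi * 3.99 = 25.069909
Step 3 — Q = 4851600.0 / 25.069909 ≈ 193520 N·m (5 s.f.)

193520 N·m


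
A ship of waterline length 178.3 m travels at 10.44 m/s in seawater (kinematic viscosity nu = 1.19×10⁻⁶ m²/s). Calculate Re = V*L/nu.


Formula: Re = V * L / nu
Step 1 — V * L = 10.44 * 178.3 = 1861.452 m^2/s
Step 2 — Re = 1861.452 / 1.19e-6 = 1.56e+09

1.56e+09


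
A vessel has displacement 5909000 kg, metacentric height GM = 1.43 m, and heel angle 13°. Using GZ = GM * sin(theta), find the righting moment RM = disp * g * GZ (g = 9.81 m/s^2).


Formula: GZ = GM * sin(theta); RM = disp * g * GZ
Step 1 — GZ = 1.43 * sin(13°) = 1.43 * 0.224951 = 0.32168 m
Step 2 — RM = 5909000 * 9.81 * 0.32168 ≈ 18647000 N·m (5 s.f.)

18647000 N·m


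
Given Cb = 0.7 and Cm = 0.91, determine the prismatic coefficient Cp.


Formula: Cp = Cb / Cm
Substituting: Cp = 0.7 / 0.91
Result: Cp ≈ 0.76923 (5 s.f.)

0.76923


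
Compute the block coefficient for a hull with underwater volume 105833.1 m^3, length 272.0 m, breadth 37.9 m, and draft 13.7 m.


Formula: Cb = V / (L * B * T)
Step 1 — L * B * T = 272.0 * 37.9 * 13.7 = 141230.56 m^3
Step 2 — Cb = 105833.1 / 141230.56 ≈ 0.74936 (5 s.f.)

0.74936


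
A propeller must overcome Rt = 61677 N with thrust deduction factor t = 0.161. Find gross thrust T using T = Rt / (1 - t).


Formula: T = Rt / (1 - t)
Step 1 — (1 - t) = 1 - 0.161 = 0.839
Step 2 — T = 61677 / 0.839 ≈ 73513 N (5 s.f.)

73513 N


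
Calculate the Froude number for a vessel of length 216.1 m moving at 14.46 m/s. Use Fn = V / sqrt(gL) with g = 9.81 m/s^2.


Formula: Fn = V / sqrt(g * L)
Step 1 — g * L = 9.81 * 216.1 = 2119.941
Step 2 — sqrt(g * L) = sqrt(2119.941) = 46.042817
Step 3 — Fn = 14.46 / 46.042817 ≈ 0.31406 (5 s.f.)

0.31406


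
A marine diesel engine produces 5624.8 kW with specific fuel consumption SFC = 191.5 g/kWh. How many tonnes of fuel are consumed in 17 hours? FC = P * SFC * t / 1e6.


Formula: FC (tonnes) = P * SFC * t / 1,000,000
Step 1 — P * SFC * t = 5624.8 * 191.5 * 17 = 18311536.4 g
Step 2 — FC (tonnes) = 18311536.4 / 1,000,000 ≈ 18.312 tonnes (5 s.f.)

18.312 tonnes


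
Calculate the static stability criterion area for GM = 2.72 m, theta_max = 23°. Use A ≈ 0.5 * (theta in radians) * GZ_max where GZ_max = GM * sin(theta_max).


Formula: GZ_max = GM * sin(theta); Area = 0.5 * theta_rad * GZ_max
Step 1 — GZ_max = 2.72 * sin(23°) = 2.72 * 0.390731 = 1.062788 m
Step 2 — theta_rad = 23 * pi/180 = 0.401426 rad
Step 3 — Area = 0.5 * 0.401426 * 1.062788 ≈ 0.21332 m·rad (5 s.f.)

0.21332 m·rad


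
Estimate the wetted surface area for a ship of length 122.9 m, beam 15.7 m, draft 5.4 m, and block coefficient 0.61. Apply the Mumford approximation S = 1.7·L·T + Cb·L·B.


Formula: S = 1.7*L*T + V/T with V = Cb*L*B*T, i.e. S = L * (1.7*T + Cb*B)
Step 1 — 1.7*T = 1.7 * 5.4 = 9.18 m
Step 2 — Cb*B = 0.61 * 15.7 = 9.577 m
Step 3 — 1.7*T + Cb*B = 9.18 + 9.577 = 18.757 m
Step 4 — S = 122.9 * 18.757 ≈ 2305.2 m^2 (5 s.f.)

2305.2 m^2


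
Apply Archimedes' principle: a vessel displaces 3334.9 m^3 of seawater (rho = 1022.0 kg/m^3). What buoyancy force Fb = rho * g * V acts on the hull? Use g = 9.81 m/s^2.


Formula: Fb = rho * g * V
Substituting: Fb = 1022.0 * 9.81 * 3334.9
Intermediate: 1022.0 * 9.81 = 10025.82
Result: Fb = 10025.82 * 3334.9 ≈ 33435000 N (5 s.f.)

33435000 N


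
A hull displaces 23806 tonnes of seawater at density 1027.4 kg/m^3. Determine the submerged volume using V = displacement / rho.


Formula: V = mass / rho
Step 1 — convert tonnes to kg: 23806 t * 1000 = 23806000 kg
Step 2 — V = 23806000 / 1027.4 ≈ 23171 m^3 (5 s.f.)

23171 m^3


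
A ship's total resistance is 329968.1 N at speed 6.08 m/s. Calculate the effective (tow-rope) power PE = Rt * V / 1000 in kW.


Formula: PE = Rt * V / 1000 (kW)
Step 1 — PE (W) = 329968.1 * 6.08 = 2006206.048 W
Step 2 — PE (kW) = 2006206.048 / 1000 ≈ 2006.2 kW (5 s.f.)

2006.2 kW


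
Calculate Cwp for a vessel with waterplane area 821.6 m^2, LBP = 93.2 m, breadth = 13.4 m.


Formula: Cwp = Aw / (L * B)
Step 1 — L * B = 93.2 * 13.4 = 1248.88 m^2
Step 2 — Cwp = 821.6 / 1248.88 ≈ 0.65787 (5 s.f.)

0.65787


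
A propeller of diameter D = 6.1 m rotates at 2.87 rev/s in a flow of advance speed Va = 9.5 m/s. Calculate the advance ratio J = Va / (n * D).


Formula: J = Va / (n * D)
Step 1 — n * D = 2.87 * 6.1 = 17.507
Step 2 — J = 9.5 / 17.507 ≈ 0.54264 (5 s.f.)

0.54264


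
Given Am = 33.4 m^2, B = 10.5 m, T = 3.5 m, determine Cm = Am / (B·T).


Formula: Cm = Am / (B * T)
Step 1 — B * T = 10.5 * 3.5 = 36.75 m^2
Step 2 — Cm = 33.4 / 36.75 ≈ 0.90884 (5 s.f.)

0.90884


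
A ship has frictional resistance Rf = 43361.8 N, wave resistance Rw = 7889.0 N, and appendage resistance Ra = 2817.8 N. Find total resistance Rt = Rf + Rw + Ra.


Formula: Rt = Rf + Rw + Ra
Substituting: Rt = 43361.8 + 7889.0 + 2817.8
Result: Rt = 54068.6 N

54068.6 N


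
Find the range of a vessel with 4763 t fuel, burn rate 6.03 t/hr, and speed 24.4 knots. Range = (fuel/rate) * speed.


Formula: endurance = fuel / rate; range = endurance * speed
Step 1 — endurance = 4763 / 6.03 = 789.8839 hours
Step 2 — range = 789.8839 * 24.4 ≈ 19273 nautical miles (5 s.f.)

19273 NM


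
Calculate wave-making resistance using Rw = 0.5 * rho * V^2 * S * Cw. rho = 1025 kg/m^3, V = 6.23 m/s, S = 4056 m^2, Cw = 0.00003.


Formula: Rw = 0.5 * rho * V^2 * S * Cw
Step 1 — V^2 = 6.23^2 = 38.8129
Step 2 — 0.5 * rho * V^2 = 0.5 * 1025 * 38.8129 = 19891.61125
Step 3 — Rw = 19891.61125 * 4056 * 0.00003 ≈ 2420.4 N (5 s.f.)

2420.4 N


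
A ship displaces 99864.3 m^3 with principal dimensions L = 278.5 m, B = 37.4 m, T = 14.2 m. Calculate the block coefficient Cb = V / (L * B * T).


Formula: Cb = V / (L * B * T)
Step 1 — L * B * T = 278.5 * 37.4 * 14.2 = 147905.78 m^3
Step 2 — Cb = 99864.3 / 147905.78 ≈ 0.67519 (5 s.f.)

0.67519


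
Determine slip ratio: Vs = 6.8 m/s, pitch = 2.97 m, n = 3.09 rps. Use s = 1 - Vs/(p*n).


Formula: s = 1 - Vs / (p * n)
Step 1 — p * n = 2.97 * 3.09 = 9.1773
Step 2 — Vs / (p*n) = 6.8 / 9.1773 = 0.740959 (6 d.p.)
Step 3 — s = 1 - 0.740959 = 0.259041

0.259041


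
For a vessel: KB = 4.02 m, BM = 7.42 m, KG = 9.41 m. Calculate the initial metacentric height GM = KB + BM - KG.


Formula: GM = KB + BM - KG
Step 1 — KM = KB + BM = 4.02 + 7.42 = 11.44 m
Step 2 — GM = KM - KG = 11.44 - 9.41 = 2.03 m

2.03 m


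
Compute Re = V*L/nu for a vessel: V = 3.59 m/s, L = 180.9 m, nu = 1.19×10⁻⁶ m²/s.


Formula: Re = V * L / nu
Step 1 — V * L = 3.59 * 180.9 = 649.431 m^2/s
Step 2 — Re = 649.431 / 1.19e-6 = 5.46e+08

5.46e+08


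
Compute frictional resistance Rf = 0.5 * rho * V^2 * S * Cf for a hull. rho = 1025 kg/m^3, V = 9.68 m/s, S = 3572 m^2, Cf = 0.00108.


Formula: Rf = 0.5 * rho * V^2 * S * Cf
Step 1 — V^2 = 9.68^2 = 93.7024
Step 2 — 0.5 * rho * V^2 = 0.5 * 1025 * 93.7024 = 48022.48
Step 3 — Rf = 48022.48 * 3572 * 0.00108 ≈ 185260 N (5 s.f.)

185260 N


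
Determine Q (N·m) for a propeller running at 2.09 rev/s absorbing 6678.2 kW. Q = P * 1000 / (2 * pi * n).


Formula: Q = P_W / (2 * pi * n)
Step 1 — P_W = 6678.2 kW * 1000 = 6678200.0 W
Step 2 — 2 * pi * n = 2 * pi * 2.09 = 13.131857
Step 3 — Q = 6678200.0 / 13.131857 ≈ 508550 N·m (5 s.f.)

508550 N·m


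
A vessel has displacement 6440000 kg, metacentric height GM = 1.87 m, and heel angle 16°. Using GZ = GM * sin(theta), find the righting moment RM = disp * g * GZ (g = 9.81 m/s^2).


Formula: GZ = GM * sin(theta); RM = disp * g * GZ
Step 1 — GZ = 1.87 * sin(16°) = 1.87 * 0.275637 = 0.515441 m
Step 2 — RM = 6440000 * 9.81 * 0.515441 ≈ 32564000 N·m (5 s.f.)

32564000 N·m


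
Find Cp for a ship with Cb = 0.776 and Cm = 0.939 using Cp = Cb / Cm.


Formula: Cp = Cb / Cm
Substituting: Cp = 0.776 / 0.939
Result: Cp ≈ 0.82641 (5 s.f.)

0.82641


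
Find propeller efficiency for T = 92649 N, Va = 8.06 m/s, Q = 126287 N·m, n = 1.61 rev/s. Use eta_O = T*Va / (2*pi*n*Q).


Formula: eta = T * Va / (2 * pi * n * Q)
Step 1 — numerator = T * Va = 92649 * 8.06 = 746750.94
Step 2 — 2 * pi * n = 2 * pi * 1.61 = 10.115928
Step 3 — denominator = 10.115928 * 126287 = 1277510.2
Step 4 — eta = 746750.94 / 1277510.2 ≈ 0.58454 (5 s.f.)

0.58454


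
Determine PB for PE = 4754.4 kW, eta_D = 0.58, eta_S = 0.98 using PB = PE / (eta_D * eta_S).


Formula: PB = PE / (eta_D * eta_S)
Step 1 — combined efficiency = eta_D * eta_S = 0.58 * 0.98 = 0.5684
Step 2 — PB = 4754.4 / 0.5684 ≈ 8364.5 kW (5 s.f.)

8364.5 kW


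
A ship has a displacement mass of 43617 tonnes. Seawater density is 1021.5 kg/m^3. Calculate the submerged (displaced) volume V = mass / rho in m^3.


Formula: V = mass / rho
Step 1 — convert tonnes to kg: 43617 t * 1000 = 43617000 kg
Step 2 — V = 43617000 / 1021.5 ≈ 42699 m^3 (5 s.f.)

42699 m^3


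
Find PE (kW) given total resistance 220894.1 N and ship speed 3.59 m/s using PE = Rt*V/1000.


Formula: PE = Rt * V / 1000 (kW)
Step 1 — PE (W) = 220894.1 * 3.59 = 793009.819 W
Step 2 — PE (kW) = 793009.819 / 1000 ≈ 793.01 kW (5 s.f.)

793.01 kW


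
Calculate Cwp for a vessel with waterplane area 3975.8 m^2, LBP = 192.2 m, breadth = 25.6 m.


Formula: Cwp = Aw / (L * B)
Step 1 — L * B = 192.2 * 25.6 = 4920.32 m^2
Step 2 — Cwp = 3975.8 / 4920.32 ≈ 0.80804 (5 s.f.)

0.80804


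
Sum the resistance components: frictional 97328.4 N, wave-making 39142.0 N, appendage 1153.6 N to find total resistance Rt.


Formula: Rt = Rf + Rw + Ra
Substituting: Rt = 97328.4 + 39142.0 + 1153.6
Result: Rt = 137624.0 N

137624.0 N


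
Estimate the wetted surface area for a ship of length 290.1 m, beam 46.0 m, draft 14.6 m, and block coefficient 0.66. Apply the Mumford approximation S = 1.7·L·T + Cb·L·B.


Formula: S = 1.7*L*T + V/T with V = Cb*L*B*T, i.e. S = L * (1.7*T + Cb*B)
Step 1 — 1.7*T = 1.7 * 14.6 = 24.82 m
Step 2 — Cb*B = 0.66 * 46.0 = 30.36 m
Step 3 — 1.7*T + Cb*B = 24.82 + 30.36 = 55.18 m
Step 4 — S = 290.1 * 55.18 ≈ 16008 m^2 (5 s.f.)

16008 m^2


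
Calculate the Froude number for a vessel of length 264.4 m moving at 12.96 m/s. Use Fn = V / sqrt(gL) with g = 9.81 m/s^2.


Formula: Fn = V / sqrt(g * L)
Step 1 — g * L = 9.81 * 264.4 = 2593.764
Step 2 — sqrt(g * L) = sqrt(2593.764) = 50.929009
Step 3 — Fn = 12.96 / 50.929009 ≈ 0.25447 (5 s.f.)

0.25447


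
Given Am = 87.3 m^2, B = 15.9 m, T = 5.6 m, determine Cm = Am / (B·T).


Formula: Cm = Am / (B * T)
Step 1 — B * T = 15.9 * 5.6 = 89.04 m^2
Step 2 — Cm = 87.3 / 89.04 ≈ 0.98046 (5 s.f.)

0.98046


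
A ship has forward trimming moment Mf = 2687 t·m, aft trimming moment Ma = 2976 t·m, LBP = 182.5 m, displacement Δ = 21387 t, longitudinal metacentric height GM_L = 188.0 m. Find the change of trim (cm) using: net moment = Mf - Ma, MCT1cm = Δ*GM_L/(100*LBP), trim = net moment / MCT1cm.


Formula: net trimming moment = Mf - Ma; MCT1cm = Δ*GM_L/(100*LBP); trim = net moment / MCT1cm
Step 1 — net trimming moment = 2687 - 2976 = -289 t·m
Step 2 — MCT1cm = 21387 * 188.0 / (100 * 182.5) = 220.3154 t·m/cm
Step 3 — trim = -289 / 220.3154 ≈ -1.3118 cm (5 s.f.)

-1.3118 cm


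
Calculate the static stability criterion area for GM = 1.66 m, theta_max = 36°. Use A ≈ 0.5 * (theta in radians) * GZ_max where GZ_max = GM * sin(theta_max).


Formula: GZ_max = GM * sin(theta); Area = 0.5 * theta_rad * GZ_max
Step 1 — GZ_max = 1.66 * sin(36°) = 1.66 * 0.587785 = 0.975723 m
Step 2 — theta_rad = 36 * pi/180 = 0.628319 rad
Step 3 — Area = 0.5 * 0.628319 * 0.975723 ≈ 0.30653 m·rad (5 s.f.)

0.30653 m·rad


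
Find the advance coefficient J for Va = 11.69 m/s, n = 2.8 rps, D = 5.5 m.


Formula: J = Va / (n * D)
Step 1 — n * D = 2.8 * 5.5 = 15.4
Step 2 — J = 11.69 / 15.4 ≈ 0.75909 (5 s.f.)

0.75909


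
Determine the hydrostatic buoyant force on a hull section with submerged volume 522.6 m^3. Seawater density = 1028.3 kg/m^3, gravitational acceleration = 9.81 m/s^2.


Formula: Fb = rho * g * V
Substituting: Fb = 1028.3 * 9.81 * 522.6
Intermediate: 1028.3 * 9.81 = 10087.623
Result: Fb = 10087.623 * 522.6 ≈ 5271800 N (5 s.f.)

5271800 N


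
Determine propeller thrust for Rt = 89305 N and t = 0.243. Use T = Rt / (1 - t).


Formula: T = Rt / (1 - t)
Step 1 — (1 - t) = 1 - 0.243 = 0.757
Step 2 — T = 89305 / 0.757 ≈ 117970 N (5 s.f.)

117970 N


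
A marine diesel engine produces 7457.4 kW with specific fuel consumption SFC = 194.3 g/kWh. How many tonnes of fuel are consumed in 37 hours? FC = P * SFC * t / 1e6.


Formula: FC (tonnes) = P * SFC * t / 1,000,000
Step 1 — P * SFC * t = 7457.4 * 194.3 * 37 = 53611994.34 g
Step 2 — FC (tonnes) = 53611994.34 / 1,000,000 ≈ 53.612 tonnes (5 s.f.)

53.612 tonnes


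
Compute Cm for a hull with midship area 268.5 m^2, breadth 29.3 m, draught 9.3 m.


Formula: Cm = Am / (B * T)
Step 1 — B * T = 29.3 * 9.3 = 272.49 m^2
Step 2 — Cm = 268.5 / 272.49 ≈ 0.98536 (5 s.f.)

0.98536


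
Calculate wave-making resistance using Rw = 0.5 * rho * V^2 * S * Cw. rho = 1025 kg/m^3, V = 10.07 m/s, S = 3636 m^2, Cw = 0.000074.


Formula: Rw = 0.5 * rho * V^2 * S * Cw
Step 1 — V^2 = 10.07^2 = 101.4049
Step 2 — 0.5 * rho * V^2 = 0.5 * 1025 * 101.4049 = 51970.01125
Step 3 — Rw = 51970.01125 * 3636 * 0.000074 ≈ 13983 N (5 s.f.)

13983 N


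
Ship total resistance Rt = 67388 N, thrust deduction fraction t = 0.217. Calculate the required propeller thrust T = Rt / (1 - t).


Formula: T = Rt / (1 - t)
Step 1 — (1 - t) = 1 - 0.217 = 0.783
Step 2 — T = 67388 / 0.783 ≈ 86064 N (5 s.f.)

86064 N


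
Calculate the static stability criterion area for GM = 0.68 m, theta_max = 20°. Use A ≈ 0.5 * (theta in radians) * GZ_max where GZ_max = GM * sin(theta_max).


Formula: GZ_max = GM * sin(theta); Area = 0.5 * theta_rad * GZ_max
Step 1 — GZ_max = 0.68 * sin(20°) = 0.68 * 0.34202 = 0.232574 m
Step 2 — theta_rad = 20 * pi/180 = 0.349066 rad
Step 3 — Area = 0.5 * 0.349066 * 0.232574 ≈ 0.040592 m·rad (5 s.f.)

0.040592 m·rad


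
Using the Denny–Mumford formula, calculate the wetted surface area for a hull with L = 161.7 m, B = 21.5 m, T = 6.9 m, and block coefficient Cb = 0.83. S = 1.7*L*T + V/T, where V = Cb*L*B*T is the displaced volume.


Formula: S = 1.7*L*T + V/T with V = Cb*L*B*T, i.e. S = L * (1.7*T + Cb*B)
Step 1 — 1.7*T = 1.7 * 6.9 = 11.73 m
Step 2 — Cb*B = 0.83 * 21.5 = 17.845 m
Step 3 — 1.7*T + Cb*B = 11.73 + 17.845 = 29.575 m
Step 4 — S = 161.7 * 29.575 ≈ 4782.3 m^2 (5 s.f.)

4782.3 m^2


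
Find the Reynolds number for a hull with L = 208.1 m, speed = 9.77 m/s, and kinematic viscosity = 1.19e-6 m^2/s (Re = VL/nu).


Formula: Re = V * L / nu
Step 1 — V * L = 9.77 * 208.1 = 2033.137 m^2/s
Step 2 — Re = 2033.137 / 1.19e-6 = 1.71e+09

1.71e+09


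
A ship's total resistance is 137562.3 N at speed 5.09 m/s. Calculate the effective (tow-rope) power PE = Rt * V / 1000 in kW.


Formula: PE = Rt * V / 1000 (kW)
Step 1 — PE (W) = 137562.3 * 5.09 = 700192.107 W
Step 2 — PE (kW) = 700192.107 / 1000 ≈ 700.19 kW (5 s.f.)

700.19 kW


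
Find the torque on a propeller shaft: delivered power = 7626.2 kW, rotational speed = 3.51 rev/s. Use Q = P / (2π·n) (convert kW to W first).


Formula: Q = P_W / (2 * pi * n)
Step 1 — P_W = 7626.2 kW * 1000 = 7626200.0 W
Step 2 — 2 * pi * n = 2 * pi * 3.51 = 22.05398
Step 3 — Q = 7626200.0 / 22.05398 ≈ 345800 N·m (5 s.f.)

345800 N·m


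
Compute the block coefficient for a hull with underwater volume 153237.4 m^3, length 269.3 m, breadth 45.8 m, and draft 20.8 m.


Formula: Cb = V / (L * B * T)
Step 1 — L * B * T = 269.3 * 45.8 * 20.8 = 256545.952 m^3
Step 2 — Cb = 153237.4 / 256545.952 ≈ 0.59731 (5 s.f.)

0.59731


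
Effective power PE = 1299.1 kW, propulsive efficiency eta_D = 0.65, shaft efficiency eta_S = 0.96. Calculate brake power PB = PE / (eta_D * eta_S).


Formula: PB = PE / (eta_D * eta_S)
Step 1 — combined efficiency = eta_D * eta_S = 0.65 * 0.96 = 0.624
Step 2 — PB = 1299.1 / 0.624 ≈ 2081.9 kW (5 s.f.)

2081.9 kW


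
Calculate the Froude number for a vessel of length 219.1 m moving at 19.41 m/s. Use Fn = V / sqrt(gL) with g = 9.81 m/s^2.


Formula: Fn = V / sqrt(g * L)
Step 1 — g * L = 9.81 * 219.1 = 2149.371
Step 2 — sqrt(g * L) = sqrt(2149.371) = 46.361309
Step 3 — Fn = 19.41 / 46.361309 ≈ 0.41867 (5 s.f.)

0.41867


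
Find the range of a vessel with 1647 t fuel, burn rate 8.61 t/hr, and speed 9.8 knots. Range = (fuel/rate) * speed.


Formula: endurance = fuel / rate; range = endurance * speed
Step 1 — endurance = 1647 / 8.61 = 191.2892 hours
Step 2 — range = 191.2892 * 9.8 ≈ 1874.6 nautical miles (5 s.f.)

1874.6 NM


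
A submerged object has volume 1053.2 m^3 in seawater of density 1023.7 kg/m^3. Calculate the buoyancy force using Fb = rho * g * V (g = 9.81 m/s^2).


Formula: Fb = rho * g * V
Substituting: Fb = 1023.7 * 9.81 * 1053.2
Intermediate: 1023.7 * 9.81 = 10042.497
Result: Fb = 10042.497 * 1053.2 ≈ 10577000 N (5 s.f.)

10577000 N


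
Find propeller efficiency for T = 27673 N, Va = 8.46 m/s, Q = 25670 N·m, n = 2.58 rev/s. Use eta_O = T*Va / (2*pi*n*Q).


Formula: eta = T * Va / (2 * pi * n * Q)
Step 1 — numerator = T * Va = 27673 * 8.46 = 234113.58
Step 2 — 2 * pi * n = 2 * pi * 2.58 = 16.210618
Step 3 — denominator = 16.210618 * 25670 = 416126.56
Step 4 — eta = 234113.58 / 416126.56 ≈ 0.56260 (5 s.f.)

0.56260


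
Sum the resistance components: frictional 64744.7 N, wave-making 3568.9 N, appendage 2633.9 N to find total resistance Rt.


Formula: Rt = Rf + Rw + Ra
Substituting: Rt = 64744.7 + 3568.9 + 2633.9
Result: Rt = 70947.5 N

70947.5 N


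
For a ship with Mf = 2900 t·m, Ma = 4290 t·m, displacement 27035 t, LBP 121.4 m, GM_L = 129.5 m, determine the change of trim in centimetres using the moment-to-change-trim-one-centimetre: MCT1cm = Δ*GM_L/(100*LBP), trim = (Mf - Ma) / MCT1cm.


Formula: net trimming moment = Mf - Ma; MCT1cm = Δ*GM_L/(100*LBP); trim = net moment / MCT1cm
Step 1 — net trimming moment = 2900 - 4290 = -1390 t·m
Step 2 — MCT1cm = 27035 * 129.5 / (100 * 121.4) = 288.3882 t·m/cm
Step 3 — trim = -1390 / 288.3882 ≈ -4.8199 cm (5 s.f.)

-4.8199 cm


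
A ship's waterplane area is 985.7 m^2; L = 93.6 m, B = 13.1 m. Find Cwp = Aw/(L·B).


Formula: Cwp = Aw / (L * B)
Step 1 — L * B = 93.6 * 13.1 = 1226.16 m^2
Step 2 — Cwp = 985.7 / 1226.16 ≈ 0.80389 (5 s.f.)

0.80389


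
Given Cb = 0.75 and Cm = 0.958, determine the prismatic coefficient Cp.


Formula: Cp = Cb / Cm
Substituting: Cp = 0.75 / 0.958
Result: Cp ≈ 0.78288 (5 s.f.)

0.78288


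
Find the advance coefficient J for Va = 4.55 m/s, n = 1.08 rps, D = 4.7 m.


Formula: J = Va / (n * D)
Step 1 — n * D = 1.08 * 4.7 = 5.076
Step 2 — J = 4.55 / 5.076 ≈ 0.89638 (5 s.f.)

0.89638


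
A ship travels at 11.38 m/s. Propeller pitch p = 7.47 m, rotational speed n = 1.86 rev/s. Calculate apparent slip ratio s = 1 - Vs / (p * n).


Formula: s = 1 - Vs / (p * n)
Step 1 — p * n = 7.47 * 1.86 = 13.8942
Step 2 — Vs / (p*n) = 11.38 / 13.8942 = 0.819047 (6 d.p.)
Step 3 — s = 1 - 0.819047 = 0.180953

0.180953


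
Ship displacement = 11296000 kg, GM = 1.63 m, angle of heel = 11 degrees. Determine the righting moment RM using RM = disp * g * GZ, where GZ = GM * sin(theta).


Formula: GZ = GM * sin(theta); RM = disp * g * GZ
Step 1 — GZ = 1.63 * sin(11°) = 1.63 * 0.190809 = 0.311019 m
Step 2 — RM = 11296000 * 9.81 * 0.311019 ≈ 34465000 N·m (5 s.f.)

34465000 N·m


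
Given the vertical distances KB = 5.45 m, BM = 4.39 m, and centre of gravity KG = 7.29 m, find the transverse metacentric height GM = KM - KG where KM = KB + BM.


Formula: GM = KB + BM - KG
Step 1 — KM = KB + BM = 5.45 + 4.39 = 9.84 m
Step 2 — GM = KM - KG = 9.84 - 7.29 = 2.55 m

2.55 m


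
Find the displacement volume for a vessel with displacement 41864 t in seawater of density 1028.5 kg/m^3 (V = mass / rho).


Formula: V = mass / rho
Step 1 — convert tonnes to kg: 41864 t * 1000 = 41864000 kg
Step 2 — V = 41864000 / 1028.5 ≈ 40704 m^3 (5 s.f.)

40704 m^3


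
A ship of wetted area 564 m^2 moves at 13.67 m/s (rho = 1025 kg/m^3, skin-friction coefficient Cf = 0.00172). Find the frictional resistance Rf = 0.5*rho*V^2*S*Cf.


Formula: Rf = 0.5 * rho * V^2 * S * Cf
Step 1 — V^2 = 13.67^2 = 186.8689
Step 2 — 0.5 * rho * V^2 = 0.5 * 1025 * 186.8689 = 95770.31125
Step 3 — Rf = 95770.31125 * 564 * 0.00172 ≈ 92905 N (5 s.f.)

92905 N


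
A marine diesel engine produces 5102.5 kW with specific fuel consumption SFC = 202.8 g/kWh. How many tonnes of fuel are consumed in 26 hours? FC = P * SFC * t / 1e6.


Formula: FC (tonnes) = P * SFC * t / 1,000,000
Step 1 — P * SFC * t = 5102.5 * 202.8 * 26 = 26904462.0 g
Step 2 — FC (tonnes) = 26904462.0 / 1,000,000 ≈ 26.904 tonnes (5 s.f.)

26.904 tonnes


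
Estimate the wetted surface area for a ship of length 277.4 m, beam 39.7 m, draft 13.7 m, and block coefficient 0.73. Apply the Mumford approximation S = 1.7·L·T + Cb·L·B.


Formula: S = 1.7*L*T + V/T with V = Cb*L*B*T, i.e. S = L * (1.7*T + Cb*B)
Step 1 — 1.7*T = 1.7 * 13.7 = 23.29 m
Step 2 — Cb*B = 0.73 * 39.7 = 28.981 m
Step 3 — 1.7*T + Cb*B = 23.29 + 28.981 = 52.271 m
Step 4 — S = 277.4 * 52.271 ≈ 14500 m^2 (5 s.f.)

14500 m^2


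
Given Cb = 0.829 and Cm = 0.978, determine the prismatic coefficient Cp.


Formula: Cp = Cb / Cm
Substituting: Cp = 0.829 / 0.978
Result: Cp ≈ 0.84765 (5 s.f.)

0.84765


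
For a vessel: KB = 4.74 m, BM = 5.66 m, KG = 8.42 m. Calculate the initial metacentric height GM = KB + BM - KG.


Formula: GM = KB + BM - KG
Step 1 — KM = KB + BM = 4.74 + 5.66 = 10.4 m
Step 2 — GM = KM - KG = 10.4 - 8.42 = 1.98 m

1.98 m


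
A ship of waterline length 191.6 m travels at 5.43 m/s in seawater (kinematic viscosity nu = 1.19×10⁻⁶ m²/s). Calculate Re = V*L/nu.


Formula: Re = V * L / nu
Step 1 — V * L = 5.43 * 191.6 = 1040.388 m^2/s
Step 2 — Re = 1040.388 / 1.19e-6 = 8.74e+08

8.74e+08


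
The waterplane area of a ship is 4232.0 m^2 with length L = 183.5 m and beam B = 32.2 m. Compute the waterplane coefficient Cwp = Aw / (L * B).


Formula: Cwp = Aw / (L * B)
Step 1 — L * B = 183.5 * 32.2 = 5908.7 m^2
Step 2 — Cwp = 4232.0 / 5908.7 ≈ 0.71623 (5 s.f.)

0.71623


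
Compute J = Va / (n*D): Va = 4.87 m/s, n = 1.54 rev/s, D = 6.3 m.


Formula: J = Va / (n * D)
Step 1 — n * D = 1.54 * 6.3 = 9.702
Step 2 — J = 4.87 / 9.702 ≈ 0.50196 (5 s.f.)

0.50196


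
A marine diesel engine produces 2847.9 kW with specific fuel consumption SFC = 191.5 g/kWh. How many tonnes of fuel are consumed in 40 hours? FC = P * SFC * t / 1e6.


Formula: FC (tonnes) = P * SFC * t / 1,000,000
Step 1 — P * SFC * t = 2847.9 * 191.5 * 40 = 21814914.0 g
Step 2 — FC (tonnes) = 21814914.0 / 1,000,000 ≈ 21.815 tonnes (5 s.f.)

21.815 tonnes


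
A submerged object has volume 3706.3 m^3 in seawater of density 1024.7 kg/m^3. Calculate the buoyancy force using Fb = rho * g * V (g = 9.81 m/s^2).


Formula: Fb = rho * g * V
Substituting: Fb = 1024.7 * 9.81 * 3706.3
Intermediate: 1024.7 * 9.81 = 10052.307
Result: Fb = 10052.307 * 3706.3 ≈ 37257000 N (5 s.f.)

37257000 N


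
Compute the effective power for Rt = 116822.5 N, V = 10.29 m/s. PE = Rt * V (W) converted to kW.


Formula: PE = Rt * V / 1000 (kW)
Step 1 — PE (W) = 116822.5 * 10.29 = 1202103.525 W
Step 2 — PE (kW) = 1202103.525 / 1000 ≈ 1202.1 kW (5 s.f.)

1202.1 kW


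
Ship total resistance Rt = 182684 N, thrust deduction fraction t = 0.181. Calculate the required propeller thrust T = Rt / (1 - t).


Formula: T = Rt / (1 - t)
Step 1 — (1 - t) = 1 - 0.181 = 0.819
Step 2 — T = 182684 / 0.819 ≈ 223060 N (5 s.f.)

223060 N


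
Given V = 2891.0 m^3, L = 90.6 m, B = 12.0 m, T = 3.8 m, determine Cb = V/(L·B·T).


Formula: Cb = V / (L * B * T)
Step 1 — L * B * T = 90.6 * 12.0 * 3.8 = 4131.36 m^3
Step 2 — Cb = 2891.0 / 4131.36 ≈ 0.69977 (5 s.f.)

0.69977


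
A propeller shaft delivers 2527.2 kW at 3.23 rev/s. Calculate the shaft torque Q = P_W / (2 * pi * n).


Formula: Q = P_W / (2 * pi * n)
Step 1 — P_W = 2527.2 kW * 1000 = 2527200.0 W
Step 2 — 2 * pi * n = 2 * pi * 3.23 = 20.294689
Step 3 — Q = 2527200.0 / 20.294689 ≈ 124530 N·m (5 s.f.)

124530 N·m


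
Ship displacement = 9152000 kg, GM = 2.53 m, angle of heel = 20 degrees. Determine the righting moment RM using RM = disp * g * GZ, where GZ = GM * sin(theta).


Formula: GZ = GM * sin(theta); RM = disp * g * GZ
Step 1 — GZ = 2.53 * sin(20°) = 2.53 * 0.34202 = 0.865311 m
Step 2 — RM = 9152000 * 9.81 * 0.865311 ≈ 77689000 N·m (5 s.f.)

77689000 N·m


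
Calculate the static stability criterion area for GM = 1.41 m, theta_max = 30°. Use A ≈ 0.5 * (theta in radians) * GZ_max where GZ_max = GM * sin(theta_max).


Formula: GZ_max = GM * sin(theta); Area = 0.5 * theta_rad * GZ_max
Step 1 — GZ_max = 1.41 * sin(30°) = 1.41 * 0.5 = 0.705 m
Step 2 — theta_rad = 30 * pi/180 = 0.523599 rad
Step 3 — Area = 0.5 * 0.523599 * 0.705 ≈ 0.18457 m·rad (5 s.f.)

0.18457 m·rad


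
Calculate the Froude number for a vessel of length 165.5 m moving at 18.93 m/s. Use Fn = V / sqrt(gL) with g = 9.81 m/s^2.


Formula: Fn = V / sqrt(g * L)
Step 1 — g * L = 9.81 * 165.5 = 1623.555
Step 2 — sqrt(g * L) = sqrt(1623.555) = 40.293362
Step 3 — Fn = 18.93 / 40.293362 ≈ 0.46980 (5 s.f.)

0.46980


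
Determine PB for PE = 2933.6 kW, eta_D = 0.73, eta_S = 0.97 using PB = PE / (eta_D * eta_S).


Formula: PB = PE / (eta_D * eta_S)
Step 1 — combined efficiency = eta_D * eta_S = 0.73 * 0.97 = 0.7081
Step 2 — PB = 2933.6 / 0.7081 ≈ 4142.9 kW (5 s.f.)

4142.9 kW


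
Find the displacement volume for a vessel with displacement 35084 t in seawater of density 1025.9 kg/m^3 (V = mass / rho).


Formula: V = mass / rho
Step 1 — convert tonnes to kg: 35084 t * 1000 = 35084000 kg
Step 2 — V = 35084000 / 1025.9 ≈ 34198 m^3 (5 s.f.)

34198 m^3


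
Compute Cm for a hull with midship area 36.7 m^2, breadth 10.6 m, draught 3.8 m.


Formula: Cm = Am / (B * T)
Step 1 — B * T = 10.6 * 3.8 = 40.28 m^2
Step 2 — Cm = 36.7 / 40.28 ≈ 0.91112 (5 s.f.)

0.91112


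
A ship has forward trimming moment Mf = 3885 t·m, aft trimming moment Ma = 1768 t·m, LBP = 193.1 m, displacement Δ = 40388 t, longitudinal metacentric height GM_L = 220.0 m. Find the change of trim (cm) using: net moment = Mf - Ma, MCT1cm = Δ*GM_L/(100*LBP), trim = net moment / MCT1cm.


Formula: net trimming moment = Mf - Ma; MCT1cm = Δ*GM_L/(100*LBP); trim = net moment / MCT1cm
Step 1 — net trimming moment = 3885 - 1768 = 2117 t·m
Step 2 — MCT1cm = 40388 * 220.0 / (100 * 193.1) = 460.1429 t·m/cm
Step 3 — trim = 2117 / 460.1429 ≈ 4.6007 cm (5 s.f.)

4.6007 cm


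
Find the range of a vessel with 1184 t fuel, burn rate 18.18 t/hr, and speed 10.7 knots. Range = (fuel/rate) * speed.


Formula: endurance = fuel / rate; range = endurance * speed
Step 1 — endurance = 1184 / 18.18 = 65.1265 hours
Step 2 — range = 65.1265 * 10.7 ≈ 696.85 nautical miles (5 s.f.)

696.85 NM


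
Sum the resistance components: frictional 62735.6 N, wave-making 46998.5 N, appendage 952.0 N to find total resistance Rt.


Formula: Rt = Rf + Rw + Ra
Substituting: Rt = 62735.6 + 46998.5 + 952.0
Result: Rt = 110686.1 N

110686.1 N


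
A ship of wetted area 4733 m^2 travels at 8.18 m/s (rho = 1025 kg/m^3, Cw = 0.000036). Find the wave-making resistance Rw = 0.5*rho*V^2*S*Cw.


Formula: Rw = 0.5 * rho * V^2 * S * Cw
Step 1 — V^2 = 8.18^2 = 66.9124
Step 2 — 0.5 * rho * V^2 = 0.5 * 1025 * 66.9124 = 34292.605
Step 3 — Rw = 34292.605 * 4733 * 0.000036 ≈ 5843.0 N (5 s.f.)

5843.0 N


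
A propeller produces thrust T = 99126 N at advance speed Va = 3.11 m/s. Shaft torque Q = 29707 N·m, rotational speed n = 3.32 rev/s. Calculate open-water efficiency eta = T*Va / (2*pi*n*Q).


Formula: eta = T * Va / (2 * pi * n * Q)
Step 1 — numerator = T * Va = 99126 * 3.11 = 308281.86
Step 2 — 2 * pi * n = 2 * pi * 3.32 = 20.860175
Step 3 — denominator = 20.860175 * 29707 = 619693.22
Step 4 — eta = 308281.86 / 619693.22 ≈ 0.49747 (5 s.f.)

0.49747


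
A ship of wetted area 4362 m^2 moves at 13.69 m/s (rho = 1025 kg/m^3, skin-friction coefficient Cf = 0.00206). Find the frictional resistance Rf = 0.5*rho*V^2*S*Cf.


Formula: Rf = 0.5 * rho * V^2 * S * Cf
Step 1 — V^2 = 13.69^2 = 187.4161
Step 2 — 0.5 * rho * V^2 = 0.5 * 1025 * 187.4161 = 96050.75125
Step 3 — Rf = 96050.75125 * 4362 * 0.00206 ≈ 863090 N (5 s.f.)

863090 N


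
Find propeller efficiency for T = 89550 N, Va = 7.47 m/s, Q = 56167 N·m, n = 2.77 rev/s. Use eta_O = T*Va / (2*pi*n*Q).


Formula: eta = T * Va / (2 * pi * n * Q)
Step 1 — numerator = T * Va = 89550 * 7.47 = 668938.5
Step 2 — 2 * pi * n = 2 * pi * 2.77 = 17.404423
Step 3 — denominator = 17.404423 * 56167 = 977554.23
Step 4 — eta = 668938.5 / 977554.23 ≈ 0.68430 (5 s.f.)

0.68430
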